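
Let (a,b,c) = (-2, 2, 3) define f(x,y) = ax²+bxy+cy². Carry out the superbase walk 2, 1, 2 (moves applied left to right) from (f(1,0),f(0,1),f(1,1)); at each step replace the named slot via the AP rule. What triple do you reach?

start (-2,3,3) = (f(1,0),f(0,1),f(1,1))
replace slot 2: 2·((-2)+3) − 3 = -1 → (-2,-1,3)
replace slot 1: 2·((-1)+3) − (-2) = 6 → (6,-1,3)
replace slot 2: 2·(6+3) − (-1) = 19 → (6,19,3)

6,19,3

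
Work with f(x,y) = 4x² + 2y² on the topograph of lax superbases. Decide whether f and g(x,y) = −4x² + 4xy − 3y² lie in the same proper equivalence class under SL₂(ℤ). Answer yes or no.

D₁ = -32, D₂ = -32
f: flip: (4,0,2)→(2,0,4)
f: reduced (well bottom): (2,0,4) with a≤c, −a<b≤a
g is negative-definite; reduce −g:
−g: translate: b→4 (≡-4 mod 8), so (4,-4,3)→(4,4,3)
−g: flip: (4,4,3)→(3,-4,4)
−g: translate: b→2 (≡-4 mod 6), so (3,-4,4)→(3,2,3)
−g: reduced (well bottom): (3,2,3) with a≤c, −a<b≤a
flip sign back: reduced form of g is (-3,-2,-3)
reduced forms (2, 0, 4) vs (-3, -2, -3) ⇒ inequivalent

no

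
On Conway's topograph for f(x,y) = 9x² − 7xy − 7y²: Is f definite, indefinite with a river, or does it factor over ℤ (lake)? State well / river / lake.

D = b²−4ac = (-7)² − 4·9·(-7) = 301
D > 0 non-square ⇒ indefinite ⇒ periodic river

river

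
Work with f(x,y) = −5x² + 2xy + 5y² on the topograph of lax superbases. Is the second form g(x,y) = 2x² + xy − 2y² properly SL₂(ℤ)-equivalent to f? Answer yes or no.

D₁ = 104, D₂ = 17
discriminants differ ⇒ not SL₂(ℤ)-equivalent

no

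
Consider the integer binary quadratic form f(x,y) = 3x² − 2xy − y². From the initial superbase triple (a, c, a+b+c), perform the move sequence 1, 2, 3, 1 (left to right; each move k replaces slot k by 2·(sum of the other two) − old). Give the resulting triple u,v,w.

start (3,-1,0) = (f(1,0),f(0,1),f(1,1))
replace slot 1: 2·((-1)+0) − 3 = -5 → (-5,-1,0)
replace slot 2: 2·((-5)+0) − (-1) = -9 → (-5,-9,0)
replace slot 3: 2·((-5)+(-9)) − 0 = -28 → (-5,-9,-28)
replace slot 1: 2·((-9)+(-28)) − (-5) = -69 → (-69,-9,-28)

-69,-9,-28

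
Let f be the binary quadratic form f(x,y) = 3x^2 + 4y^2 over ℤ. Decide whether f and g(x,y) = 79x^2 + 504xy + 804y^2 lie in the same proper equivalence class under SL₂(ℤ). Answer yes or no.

D₁ = -48, D₂ = -48
f: reduced (well bottom): (3,0,4) with a≤c, −a<b≤a
g: translate: b→30 (≡504 mod 158), so (79,504,804)→(79,30,3)
g: flip: (79,30,3)→(3,-30,79)
g: translate: b→0 (≡-30 mod 6), so (3,-30,79)→(3,0,4)
g: reduced (well bottom): (3,0,4) with a≤c, −a<b≤a
reduced forms (3, 0, 4) vs (3, 0, 4) ⇒ equivalent

yes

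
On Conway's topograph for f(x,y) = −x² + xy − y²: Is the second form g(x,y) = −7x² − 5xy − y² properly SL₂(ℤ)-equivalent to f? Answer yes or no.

D₁ = -3, D₂ = -3
f is negative-definite; reduce −f:
−f: translate: b→1 (≡-1 mod 2), so (1,-1,1)→(1,1,1)
−f: reduced (well bottom): (1,1,1) with a≤c, −a<b≤a
flip sign back: reduced form of f is (-1,-1,-1)
g is negative-definite; reduce −g:
−g: flip: (7,5,1)→(1,-5,7)
−g: translate: b→1 (≡-5 mod 2), so (1,-5,7)→(1,1,1)
−g: reduced (well bottom): (1,1,1) with a≤c, −a<b≤a
flip sign back: reduced form of g is (-1,-1,-1)
reduced forms (-1, -1, -1) vs (-1, -1, -1) ⇒ equivalent

yes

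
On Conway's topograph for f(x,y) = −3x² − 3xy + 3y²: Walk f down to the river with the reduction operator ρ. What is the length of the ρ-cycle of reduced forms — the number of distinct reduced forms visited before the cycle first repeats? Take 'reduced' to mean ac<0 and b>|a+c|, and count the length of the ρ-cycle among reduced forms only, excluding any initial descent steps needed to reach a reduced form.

D = 45, ⌊√D⌋ = 6
descent: ρ → (3,3,-3)  [lands on river]
river: ρ → (-3,3,3)
ρ-cycle length = 2 (tail of 1 descent step not counted)

2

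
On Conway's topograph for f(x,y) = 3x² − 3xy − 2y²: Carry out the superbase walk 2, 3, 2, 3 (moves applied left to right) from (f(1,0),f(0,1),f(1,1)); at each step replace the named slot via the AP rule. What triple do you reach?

start (3,-2,-2) = (f(1,0),f(0,1),f(1,1))
replace slot 2: 2·(3+(-2)) − (-2) = 4 → (3,4,-2)
replace slot 3: 2·(3+4) − (-2) = 16 → (3,4,16)
replace slot 2: 2·(3+16) − 4 = 34 → (3,34,16)
replace slot 3: 2·(3+34) − 16 = 58 → (3,34,58)

3,34,58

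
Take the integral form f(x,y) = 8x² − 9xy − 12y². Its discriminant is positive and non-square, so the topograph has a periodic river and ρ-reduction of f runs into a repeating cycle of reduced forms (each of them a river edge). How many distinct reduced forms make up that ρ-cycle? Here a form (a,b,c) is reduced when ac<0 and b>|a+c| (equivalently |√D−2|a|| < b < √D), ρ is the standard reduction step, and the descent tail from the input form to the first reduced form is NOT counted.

D = 465, ⌊√D⌋ = 21
descent: ρ → (-12,9,8)  [lands on river]
river: ρ → (8,7,-13)
river: ρ → (-13,19,2)
river: ρ → (2,21,-3)
river: ρ → (-3,21,2)
river: ρ → (2,19,-13)
river: ρ → (-13,7,8)
river: ρ → (8,9,-12)
river: ρ → (-12,15,5)
river: ρ → (5,15,-12)
ρ-cycle length = 10 (tail of 1 descent step not counted)

10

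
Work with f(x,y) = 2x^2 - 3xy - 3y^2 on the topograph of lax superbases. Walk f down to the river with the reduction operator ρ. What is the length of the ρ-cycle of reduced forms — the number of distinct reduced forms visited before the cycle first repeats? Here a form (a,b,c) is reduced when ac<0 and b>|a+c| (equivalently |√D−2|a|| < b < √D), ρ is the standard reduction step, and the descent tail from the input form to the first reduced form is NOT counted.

D = 33, ⌊√D⌋ = 5
descent: ρ → (-3,3,2)  [lands on river]
river: ρ → (2,5,-1)
river: ρ → (-1,5,2)
river: ρ → (2,3,-3)
ρ-cycle length = 4 (tail of 1 descent step not counted)

4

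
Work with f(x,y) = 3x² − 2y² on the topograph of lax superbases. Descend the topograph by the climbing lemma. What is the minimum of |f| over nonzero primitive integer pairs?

descent: ρ → (-2,4,1)  [lands on river]
river: ρ → (1,4,-2)
closes: descent 1, river 2
min |a| on river = 1

1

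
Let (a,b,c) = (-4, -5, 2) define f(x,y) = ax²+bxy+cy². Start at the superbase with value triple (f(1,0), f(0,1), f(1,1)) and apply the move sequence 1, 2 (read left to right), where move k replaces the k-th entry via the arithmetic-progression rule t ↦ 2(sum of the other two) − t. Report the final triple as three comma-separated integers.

start (-4,2,-7) = (f(1,0),f(0,1),f(1,1))
replace slot 1: 2·(2+(-7)) − (-4) = -6 → (-6,2,-7)
replace slot 2: 2·((-6)+(-7)) − 2 = -28 → (-6,-28,-7)

-6,-28,-7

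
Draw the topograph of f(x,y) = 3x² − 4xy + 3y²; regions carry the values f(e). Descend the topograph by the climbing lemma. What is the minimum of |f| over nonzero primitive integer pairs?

translate: b→2 (≡-4 mod 6), so (3,-4,3)→(3,2,2)
flip: (3,2,2)→(2,-2,3)
translate: b→2 (≡-2 mod 4), so (2,-2,3)→(2,2,3)
reduced (well bottom): (2,2,3) with a≤c, −a<b≤a
well minimum = a = 2

2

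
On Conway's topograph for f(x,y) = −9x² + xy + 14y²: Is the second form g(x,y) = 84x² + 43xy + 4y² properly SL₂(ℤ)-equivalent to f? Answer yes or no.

D₁ = 505, D₂ = 505
river cycle of f (length 6): (-9, 19, 4), (4, 21, -4), (-4, 19, 9), (9, 17, -6), (-6, 19, 6), (6, 17, -9)
river cycle of g (length 6): (4, 21, -4), (-4, 19, 9), (9, 17, -6), (-6, 19, 6), (6, 17, -9), (-9, 19, 4)
cycles coincide ⇒ equivalent

yes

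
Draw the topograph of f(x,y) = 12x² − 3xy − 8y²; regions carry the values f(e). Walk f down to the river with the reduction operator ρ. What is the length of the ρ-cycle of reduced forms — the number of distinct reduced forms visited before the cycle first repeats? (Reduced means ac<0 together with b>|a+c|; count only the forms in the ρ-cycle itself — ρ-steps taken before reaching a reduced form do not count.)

D = 393, ⌊√D⌋ = 19
descent: ρ → (-8,19,1)  [lands on river]
river: ρ → (1,19,-8)
river: ρ → (-8,13,7)
river: ρ → (7,15,-6)
river: ρ → (-6,9,13)
river: ρ → (13,17,-2)
river: ρ → (-2,19,4)
river: ρ → (4,13,-14)
river: ρ → (-14,15,3)
river: ρ → (3,15,-14)
river: ρ → (-14,13,4)
river: ρ → (4,19,-2)
river: ρ → (-2,17,13)
river: ρ → (13,9,-6)
river: ρ → (-6,15,7)
river: ρ → (7,13,-8)
ρ-cycle length = 16 (tail of 1 descent step not counted)

16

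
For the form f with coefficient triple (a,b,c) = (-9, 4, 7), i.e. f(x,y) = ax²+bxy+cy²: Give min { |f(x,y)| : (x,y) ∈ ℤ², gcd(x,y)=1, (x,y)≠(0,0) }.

river: ρ → (7,10,-6)
river: ρ → (-6,14,3)
river: ρ → (3,16,-1)
river: ρ → (-1,16,3)
river: ρ → (3,14,-6)
river: ρ → (-6,10,7)
river: ρ → (7,4,-9)
river: ρ → (-9,14,2)
river: ρ → (2,14,-9)
river: ρ → (-9,4,7)
closes: descent 0, river 10
min |a| on river = 1

1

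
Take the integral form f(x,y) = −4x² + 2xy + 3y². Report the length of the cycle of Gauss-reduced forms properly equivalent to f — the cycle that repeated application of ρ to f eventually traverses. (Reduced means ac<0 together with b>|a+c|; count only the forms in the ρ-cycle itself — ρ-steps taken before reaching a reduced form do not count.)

D = 52, ⌊√D⌋ = 7
river: ρ → (3,4,-3)
river: ρ → (-3,2,4)
river: ρ → (4,6,-1)
river: ρ → (-1,6,4)
river: ρ → (4,2,-3)
river: ρ → (-3,4,3)
river: ρ → (3,2,-4)
river: ρ → (-4,6,1)
river: ρ → (1,6,-4)
river: ρ → (-4,2,3)
ρ-cycle length = 10 (tail of 0 descent steps not counted)

10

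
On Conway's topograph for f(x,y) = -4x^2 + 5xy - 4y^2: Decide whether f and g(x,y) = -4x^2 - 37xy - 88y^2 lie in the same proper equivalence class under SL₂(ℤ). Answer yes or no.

D₁ = -39, D₂ = -39
f is negative-definite; reduce −f:
−f: translate: b→3 (≡-5 mod 8), so (4,-5,4)→(4,3,3)
−f: flip: (4,3,3)→(3,-3,4)
−f: translate: b→3 (≡-3 mod 6), so (3,-3,4)→(3,3,4)
−f: reduced (well bottom): (3,3,4) with a≤c, −a<b≤a
flip sign back: reduced form of f is (-3,-3,-4)
g is negative-definite; reduce −g:
−g: translate: b→-3 (≡37 mod 8), so (4,37,88)→(4,-3,3)
−g: flip: (4,-3,3)→(3,3,4)
−g: reduced (well bottom): (3,3,4) with a≤c, −a<b≤a
flip sign back: reduced form of g is (-3,-3,-4)
reduced forms (-3, -3, -4) vs (-3, -3, -4) ⇒ equivalent

yes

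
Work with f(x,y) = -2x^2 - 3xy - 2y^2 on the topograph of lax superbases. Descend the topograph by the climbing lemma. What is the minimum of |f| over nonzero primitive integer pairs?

translate: b→-1 (≡3 mod 4), so (2,3,2)→(2,-1,1)
flip: (2,-1,1)→(1,1,2)
reduced (well bottom): (1,1,2) with a≤c, −a<b≤a
well minimum |f| = |-1| = 1 (negative-definite)

1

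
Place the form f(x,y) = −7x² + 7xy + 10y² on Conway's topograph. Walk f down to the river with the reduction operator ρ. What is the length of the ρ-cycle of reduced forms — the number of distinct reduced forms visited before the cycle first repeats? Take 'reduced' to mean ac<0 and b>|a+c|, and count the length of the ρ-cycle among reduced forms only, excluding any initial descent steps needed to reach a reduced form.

D = 329, ⌊√D⌋ = 18
river: ρ → (10,13,-4)
river: ρ → (-4,11,13)
river: ρ → (13,15,-2)
river: ρ → (-2,17,5)
river: ρ → (5,13,-8)
river: ρ → (-8,3,10)
river: ρ → (10,17,-1)
river: ρ → (-1,17,10)
river: ρ → (10,3,-8)
river: ρ → (-8,13,5)
river: ρ → (5,17,-2)
river: ρ → (-2,15,13)
river: ρ → (13,11,-4)
river: ρ → (-4,13,10)
river: ρ → (10,7,-7)
river: ρ → (-7,7,10)
ρ-cycle length = 16 (tail of 0 descent steps not counted)

16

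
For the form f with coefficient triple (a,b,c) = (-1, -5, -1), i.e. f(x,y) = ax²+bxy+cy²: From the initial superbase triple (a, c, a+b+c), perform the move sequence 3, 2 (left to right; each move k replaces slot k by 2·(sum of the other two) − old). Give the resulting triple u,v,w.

start (-1,-1,-7) = (f(1,0),f(0,1),f(1,1))
replace slot 3: 2·((-1)+(-1)) − (-7) = 3 → (-1,-1,3)
replace slot 2: 2·((-1)+3) − (-1) = 5 → (-1,5,3)

-1,5,3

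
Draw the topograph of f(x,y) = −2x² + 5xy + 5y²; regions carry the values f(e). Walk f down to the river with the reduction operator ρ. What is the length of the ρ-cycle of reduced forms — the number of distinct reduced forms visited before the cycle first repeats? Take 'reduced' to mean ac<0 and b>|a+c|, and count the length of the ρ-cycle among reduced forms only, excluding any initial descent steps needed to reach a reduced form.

D = 65, ⌊√D⌋ = 8
river: ρ → (5,5,-2)
river: ρ → (-2,7,2)
river: ρ → (2,5,-5)
river: ρ → (-5,5,2)
river: ρ → (2,7,-2)
river: ρ → (-2,5,5)
ρ-cycle length = 6 (tail of 0 descent steps not counted)

6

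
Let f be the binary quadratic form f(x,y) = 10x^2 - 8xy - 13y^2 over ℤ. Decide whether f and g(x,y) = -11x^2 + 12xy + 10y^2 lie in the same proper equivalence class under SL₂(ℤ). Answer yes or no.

D₁ = 584, D₂ = 584
river cycle of f (length 8): (-13, 8, 10), (10, 12, -11), (-11, 10, 11), (11, 12, -10), (-10, 8, 13), (13, 18, -5), (-5, 22, 5), (5, 18, -13)
river cycle of g (length 8): (10, 8, -13), (-13, 18, 5), (5, 22, -5), (-5, 18, 13), (13, 8, -10), (-10, 12, 11), (11, 10, -11), (-11, 12, 10)
cycles differ ⇒ inequivalent

no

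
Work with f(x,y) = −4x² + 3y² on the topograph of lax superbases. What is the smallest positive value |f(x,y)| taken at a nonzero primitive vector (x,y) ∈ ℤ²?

descent: ρ → (3,6,-1)  [lands on river]
river: ρ → (-1,6,3)
closes: descent 1, river 2
min |a| on river = 1

1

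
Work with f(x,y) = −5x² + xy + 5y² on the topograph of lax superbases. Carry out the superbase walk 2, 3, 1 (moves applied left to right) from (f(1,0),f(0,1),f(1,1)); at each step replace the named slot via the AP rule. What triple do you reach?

start (-5,5,1) = (f(1,0),f(0,1),f(1,1))
replace slot 2: 2·((-5)+1) − 5 = -13 → (-5,-13,1)
replace slot 3: 2·((-5)+(-13)) − 1 = -37 → (-5,-13,-37)
replace slot 1: 2·((-13)+(-37)) − (-5) = -95 → (-95,-13,-37)

-95,-13,-37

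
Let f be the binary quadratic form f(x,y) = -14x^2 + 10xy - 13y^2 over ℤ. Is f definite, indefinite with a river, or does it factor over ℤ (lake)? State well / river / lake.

D = b²−4ac = 10² − 4·(-14)·(-13) = -628
D < 0 ⇒ definite ⇒ every region one sign ⇒ single well

well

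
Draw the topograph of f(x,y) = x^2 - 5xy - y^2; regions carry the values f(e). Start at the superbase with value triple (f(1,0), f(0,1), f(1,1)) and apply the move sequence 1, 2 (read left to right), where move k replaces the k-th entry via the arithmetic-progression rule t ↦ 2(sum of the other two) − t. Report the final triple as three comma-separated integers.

start (1,-1,-5) = (f(1,0),f(0,1),f(1,1))
replace slot 1: 2·((-1)+(-5)) − 1 = -13 → (-13,-1,-5)
replace slot 2: 2·((-13)+(-5)) − (-1) = -35 → (-13,-35,-5)

-13,-35,-5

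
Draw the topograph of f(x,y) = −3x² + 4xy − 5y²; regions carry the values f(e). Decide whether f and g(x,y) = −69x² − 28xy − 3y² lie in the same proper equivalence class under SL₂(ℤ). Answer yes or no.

D₁ = -44, D₂ = -44
f is negative-definite; reduce −f:
−f: translate: b→2 (≡-4 mod 6), so (3,-4,5)→(3,2,4)
−f: reduced (well bottom): (3,2,4) with a≤c, −a<b≤a
flip sign back: reduced form of f is (-3,-2,-4)
g is negative-definite; reduce −g:
−g: flip: (69,28,3)→(3,-28,69)
−g: translate: b→2 (≡-28 mod 6), so (3,-28,69)→(3,2,4)
−g: reduced (well bottom): (3,2,4) with a≤c, −a<b≤a
flip sign back: reduced form of g is (-3,-2,-4)
reduced forms (-3, -2, -4) vs (-3, -2, -4) ⇒ equivalent

yes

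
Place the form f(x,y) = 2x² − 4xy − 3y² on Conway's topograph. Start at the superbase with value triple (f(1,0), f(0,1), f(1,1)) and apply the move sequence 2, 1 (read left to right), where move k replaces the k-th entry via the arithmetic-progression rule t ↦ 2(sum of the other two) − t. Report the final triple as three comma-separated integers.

start (2,-3,-5) = (f(1,0),f(0,1),f(1,1))
replace slot 2: 2·(2+(-5)) − (-3) = -3 → (2,-3,-5)
replace slot 1: 2·((-3)+(-5)) − 2 = -18 → (-18,-3,-5)

-18,-3,-5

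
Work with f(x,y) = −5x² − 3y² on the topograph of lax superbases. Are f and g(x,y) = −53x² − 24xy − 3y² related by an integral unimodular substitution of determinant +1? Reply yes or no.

D₁ = -60, D₂ = -60
f is negative-definite; reduce −f:
−f: flip: (5,0,3)→(3,0,5)
−f: reduced (well bottom): (3,0,5) with a≤c, −a<b≤a
flip sign back: reduced form of f is (-3,0,-5)
g is negative-definite; reduce −g:
−g: flip: (53,24,3)→(3,-24,53)
−g: translate: b→0 (≡-24 mod 6), so (3,-24,53)→(3,0,5)
−g: reduced (well bottom): (3,0,5) with a≤c, −a<b≤a
flip sign back: reduced form of g is (-3,0,-5)
reduced forms (-3, 0, -5) vs (-3, 0, -5) ⇒ equivalent

yes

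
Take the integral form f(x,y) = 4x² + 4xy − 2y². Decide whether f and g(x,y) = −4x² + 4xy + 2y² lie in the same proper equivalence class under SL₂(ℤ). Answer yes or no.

D₁ = 48, D₂ = 48
river cycle of f (length 2): (-2, 4, 4), (4, 4, -2)
river cycle of g (length 2): (2, 4, -4), (-4, 4, 2)
cycles differ ⇒ inequivalent

no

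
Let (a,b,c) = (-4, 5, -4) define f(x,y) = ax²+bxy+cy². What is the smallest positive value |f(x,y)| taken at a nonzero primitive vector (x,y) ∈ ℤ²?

translate: b→3 (≡-5 mod 8), so (4,-5,4)→(4,3,3)
flip: (4,3,3)→(3,-3,4)
translate: b→3 (≡-3 mod 6), so (3,-3,4)→(3,3,4)
reduced (well bottom): (3,3,4) with a≤c, −a<b≤a
well minimum |f| = |-3| = 3 (negative-definite)

3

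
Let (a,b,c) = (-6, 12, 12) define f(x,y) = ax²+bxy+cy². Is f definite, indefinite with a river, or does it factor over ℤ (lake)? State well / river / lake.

D = b²−4ac = 12² − 4·(-6)·12 = 432
D > 0 non-square ⇒ indefinite ⇒ periodic river

river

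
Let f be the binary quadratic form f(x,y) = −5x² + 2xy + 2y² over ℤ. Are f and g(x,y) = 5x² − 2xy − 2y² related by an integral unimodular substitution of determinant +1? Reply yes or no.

D₁ = 44, D₂ = 44
river cycle of f (length 2): (2, 6, -1), (-1, 6, 2)
river cycle of g (length 2): (-2, 6, 1), (1, 6, -2)
cycles differ ⇒ inequivalent

no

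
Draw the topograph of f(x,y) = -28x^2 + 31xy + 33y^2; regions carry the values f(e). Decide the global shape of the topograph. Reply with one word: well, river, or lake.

D = b²−4ac = 31² − 4·(-28)·33 = 4657
D > 0 non-square ⇒ indefinite ⇒ periodic river

river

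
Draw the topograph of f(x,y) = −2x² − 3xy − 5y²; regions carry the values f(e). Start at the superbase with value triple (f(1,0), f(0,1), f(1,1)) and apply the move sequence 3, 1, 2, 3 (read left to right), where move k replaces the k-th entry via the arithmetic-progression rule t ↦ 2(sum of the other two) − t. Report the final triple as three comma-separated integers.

start (-2,-5,-10) = (f(1,0),f(0,1),f(1,1))
replace slot 3: 2·((-2)+(-5)) − (-10) = -4 → (-2,-5,-4)
replace slot 1: 2·((-5)+(-4)) − (-2) = -16 → (-16,-5,-4)
replace slot 2: 2·((-16)+(-4)) − (-5) = -35 → (-16,-35,-4)
replace slot 3: 2·((-16)+(-35)) − (-4) = -98 → (-16,-35,-98)

-16,-35,-98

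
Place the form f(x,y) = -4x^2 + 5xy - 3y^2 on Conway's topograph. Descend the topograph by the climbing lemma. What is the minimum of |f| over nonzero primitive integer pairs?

translate: b→3 (≡-5 mod 8), so (4,-5,3)→(4,3,2)
flip: (4,3,2)→(2,-3,4)
translate: b→1 (≡-3 mod 4), so (2,-3,4)→(2,1,3)
reduced (well bottom): (2,1,3) with a≤c, −a<b≤a
well minimum |f| = |-2| = 2 (negative-definite)

2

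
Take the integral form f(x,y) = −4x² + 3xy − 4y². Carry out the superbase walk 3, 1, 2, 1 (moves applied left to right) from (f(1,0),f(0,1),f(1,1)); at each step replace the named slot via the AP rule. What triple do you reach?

start (-4,-4,-5) = (f(1,0),f(0,1),f(1,1))
replace slot 3: 2·((-4)+(-4)) − (-5) = -11 → (-4,-4,-11)
replace slot 1: 2·((-4)+(-11)) − (-4) = -26 → (-26,-4,-11)
replace slot 2: 2·((-26)+(-11)) − (-4) = -70 → (-26,-70,-11)
replace slot 1: 2·((-70)+(-11)) − (-26) = -136 → (-136,-70,-11)

-136,-70,-11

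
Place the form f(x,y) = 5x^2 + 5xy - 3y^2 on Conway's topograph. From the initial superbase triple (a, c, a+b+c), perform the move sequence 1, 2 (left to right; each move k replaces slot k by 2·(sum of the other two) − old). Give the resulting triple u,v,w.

start (5,-3,7) = (f(1,0),f(0,1),f(1,1))
replace slot 1: 2·((-3)+7) − 5 = 3 → (3,-3,7)
replace slot 2: 2·(3+7) − (-3) = 23 → (3,23,7)

3,23,7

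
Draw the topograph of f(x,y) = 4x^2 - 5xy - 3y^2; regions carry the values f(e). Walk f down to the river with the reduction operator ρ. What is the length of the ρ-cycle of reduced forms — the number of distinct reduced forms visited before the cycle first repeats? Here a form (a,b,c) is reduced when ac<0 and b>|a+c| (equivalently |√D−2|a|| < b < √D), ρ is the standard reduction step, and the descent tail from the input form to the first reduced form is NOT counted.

D = 73, ⌊√D⌋ = 8
descent: ρ → (-3,5,4)  [lands on river]
river: ρ → (4,3,-4)
river: ρ → (-4,5,3)
river: ρ → (3,7,-2)
river: ρ → (-2,5,6)
river: ρ → (6,7,-1)
river: ρ → (-1,7,6)
river: ρ → (6,5,-2)
river: ρ → (-2,7,3)
river: ρ → (3,5,-4)
river: ρ → (-4,3,4)
river: ρ → (4,5,-3)
river: ρ → (-3,7,2)
river: ρ → (2,5,-6)
river: ρ → (-6,7,1)
river: ρ → (1,7,-6)
river: ρ → (-6,5,2)
river: ρ → (2,7,-3)
ρ-cycle length = 18 (tail of 1 descent step not counted)

18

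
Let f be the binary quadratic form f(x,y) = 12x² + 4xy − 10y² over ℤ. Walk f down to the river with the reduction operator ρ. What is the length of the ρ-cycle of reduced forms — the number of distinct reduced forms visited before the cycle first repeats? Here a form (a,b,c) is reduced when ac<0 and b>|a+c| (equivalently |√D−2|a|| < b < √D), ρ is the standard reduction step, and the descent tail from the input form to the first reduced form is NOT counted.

D = 496, ⌊√D⌋ = 22
river: ρ → (-10,16,6)
river: ρ → (6,20,-4)
river: ρ → (-4,20,6)
river: ρ → (6,16,-10)
river: ρ → (-10,4,12)
river: ρ → (12,20,-2)
river: ρ → (-2,20,12)
river: ρ → (12,4,-10)
ρ-cycle length = 8 (tail of 0 descent steps not counted)

8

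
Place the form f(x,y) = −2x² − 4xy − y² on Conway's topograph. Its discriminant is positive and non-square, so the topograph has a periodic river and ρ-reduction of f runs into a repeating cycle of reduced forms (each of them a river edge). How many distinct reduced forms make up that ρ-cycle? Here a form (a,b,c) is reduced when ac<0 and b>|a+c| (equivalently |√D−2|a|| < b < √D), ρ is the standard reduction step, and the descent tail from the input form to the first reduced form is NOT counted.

D = 8, ⌊√D⌋ = 2
descent: ρ → (-1,2,1)  [lands on river]
river: ρ → (1,2,-1)
ρ-cycle length = 2 (tail of 1 descent step not counted)

2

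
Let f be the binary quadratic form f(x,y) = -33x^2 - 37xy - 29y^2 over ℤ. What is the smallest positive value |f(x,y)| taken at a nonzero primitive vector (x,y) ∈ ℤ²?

translate: b→-29 (≡37 mod 66), so (33,37,29)→(33,-29,25)
flip: (33,-29,25)→(25,29,33)
translate: b→-21 (≡29 mod 50), so (25,29,33)→(25,-21,29)
reduced (well bottom): (25,-21,29) with a≤c, −a<b≤a
well minimum |f| = |-25| = 25 (negative-definite)

25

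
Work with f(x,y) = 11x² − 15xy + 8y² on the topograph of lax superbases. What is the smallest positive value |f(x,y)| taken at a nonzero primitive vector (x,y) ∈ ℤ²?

translate: b→7 (≡-15 mod 22), so (11,-15,8)→(11,7,4)
flip: (11,7,4)→(4,-7,11)
translate: b→1 (≡-7 mod 8), so (4,-7,11)→(4,1,8)
reduced (well bottom): (4,1,8) with a≤c, −a<b≤a
well minimum = a = 4

4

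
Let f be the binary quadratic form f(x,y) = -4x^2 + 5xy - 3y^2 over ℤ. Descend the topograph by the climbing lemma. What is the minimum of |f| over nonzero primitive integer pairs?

translate: b→3 (≡-5 mod 8), so (4,-5,3)→(4,3,2)
flip: (4,3,2)→(2,-3,4)
translate: b→1 (≡-3 mod 4), so (2,-3,4)→(2,1,3)
reduced (well bottom): (2,1,3) with a≤c, −a<b≤a
well minimum |f| = |-2| = 2 (negative-definite)

2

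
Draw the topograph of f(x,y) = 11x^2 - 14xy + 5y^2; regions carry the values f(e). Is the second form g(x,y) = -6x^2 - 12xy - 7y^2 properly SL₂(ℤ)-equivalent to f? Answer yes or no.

D₁ = -24, D₂ = -24
f: translate: b→8 (≡-14 mod 22), so (11,-14,5)→(11,8,2)
f: flip: (11,8,2)→(2,-8,11)
f: translate: b→0 (≡-8 mod 4), so (2,-8,11)→(2,0,3)
f: reduced (well bottom): (2,0,3) with a≤c, −a<b≤a
g is negative-definite; reduce −g:
−g: translate: b→0 (≡12 mod 12), so (6,12,7)→(6,0,1)
−g: flip: (6,0,1)→(1,0,6)
−g: reduced (well bottom): (1,0,6) with a≤c, −a<b≤a
flip sign back: reduced form of g is (-1,0,-6)
reduced forms (2, 0, 3) vs (-1, 0, -6) ⇒ inequivalent

no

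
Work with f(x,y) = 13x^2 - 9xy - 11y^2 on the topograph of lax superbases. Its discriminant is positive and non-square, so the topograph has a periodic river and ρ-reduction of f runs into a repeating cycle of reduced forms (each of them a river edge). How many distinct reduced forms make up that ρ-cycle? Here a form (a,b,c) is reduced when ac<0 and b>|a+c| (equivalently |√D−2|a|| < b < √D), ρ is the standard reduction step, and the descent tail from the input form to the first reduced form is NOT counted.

D = 653, ⌊√D⌋ = 25
descent: ρ → (-11,9,13)  [lands on river]
river: ρ → (13,17,-7)
river: ρ → (-7,25,1)
river: ρ → (1,25,-7)
river: ρ → (-7,17,13)
river: ρ → (13,9,-11)
river: ρ → (-11,13,11)
river: ρ → (11,9,-13)
river: ρ → (-13,17,7)
river: ρ → (7,25,-1)
river: ρ → (-1,25,7)
river: ρ → (7,17,-13)
river: ρ → (-13,9,11)
river: ρ → (11,13,-11)
ρ-cycle length = 14 (tail of 1 descent step not counted)

14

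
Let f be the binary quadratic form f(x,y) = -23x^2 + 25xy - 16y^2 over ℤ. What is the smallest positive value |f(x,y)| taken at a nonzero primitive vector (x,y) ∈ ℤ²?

translate: b→21 (≡-25 mod 46), so (23,-25,16)→(23,21,14)
flip: (23,21,14)→(14,-21,23)
translate: b→7 (≡-21 mod 28), so (14,-21,23)→(14,7,16)
reduced (well bottom): (14,7,16) with a≤c, −a<b≤a
well minimum |f| = |-14| = 14 (negative-definite)

14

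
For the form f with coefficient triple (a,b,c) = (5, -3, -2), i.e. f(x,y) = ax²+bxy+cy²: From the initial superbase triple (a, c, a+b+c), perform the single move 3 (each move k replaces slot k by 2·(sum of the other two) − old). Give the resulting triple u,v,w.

start (5,-2,0) = (f(1,0),f(0,1),f(1,1))
replace slot 3: 2·(5+(-2)) − 0 = 6 → (5,-2,6)

5,-2,6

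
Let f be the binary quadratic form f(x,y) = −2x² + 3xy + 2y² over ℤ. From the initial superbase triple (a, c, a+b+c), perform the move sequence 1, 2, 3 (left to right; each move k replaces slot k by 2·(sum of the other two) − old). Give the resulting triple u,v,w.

start (-2,2,3) = (f(1,0),f(0,1),f(1,1))
replace slot 1: 2·(2+3) − (-2) = 12 → (12,2,3)
replace slot 2: 2·(12+3) − 2 = 28 → (12,28,3)
replace slot 3: 2·(12+28) − 3 = 77 → (12,28,77)

12,28,77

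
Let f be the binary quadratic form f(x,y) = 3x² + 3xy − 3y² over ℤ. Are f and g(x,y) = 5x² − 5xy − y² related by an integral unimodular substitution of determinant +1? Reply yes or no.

D₁ = 45, D₂ = 45
river cycle of f (length 2): (-3, 3, 3), (3, 3, -3)
river cycle of g (length 2): (-1, 5, 5), (5, 5, -1)
cycles differ ⇒ inequivalent

no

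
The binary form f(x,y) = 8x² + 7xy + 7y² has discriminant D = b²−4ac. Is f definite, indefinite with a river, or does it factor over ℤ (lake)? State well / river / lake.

D = b²−4ac = 7² − 4·8·7 = -175
D < 0 ⇒ definite ⇒ every region one sign ⇒ single well

well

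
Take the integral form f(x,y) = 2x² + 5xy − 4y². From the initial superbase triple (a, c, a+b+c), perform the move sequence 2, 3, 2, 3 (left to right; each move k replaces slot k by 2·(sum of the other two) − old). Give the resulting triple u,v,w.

start (2,-4,3) = (f(1,0),f(0,1),f(1,1))
replace slot 2: 2·(2+3) − (-4) = 14 → (2,14,3)
replace slot 3: 2·(2+14) − 3 = 29 → (2,14,29)
replace slot 2: 2·(2+29) − 14 = 48 → (2,48,29)
replace slot 3: 2·(2+48) − 29 = 71 → (2,48,71)

2,48,71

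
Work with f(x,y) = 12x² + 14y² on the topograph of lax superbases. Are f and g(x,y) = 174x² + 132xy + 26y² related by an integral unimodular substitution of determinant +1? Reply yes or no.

D₁ = -672, D₂ = -672
f: reduced (well bottom): (12,0,14) with a≤c, −a<b≤a
g: flip: (174,132,26)→(26,-132,174)
g: translate: b→24 (≡-132 mod 52), so (26,-132,174)→(26,24,12)
g: flip: (26,24,12)→(12,-24,26)
g: translate: b→0 (≡-24 mod 24), so (12,-24,26)→(12,0,14)
g: reduced (well bottom): (12,0,14) with a≤c, −a<b≤a
reduced forms (12, 0, 14) vs (12, 0, 14) ⇒ equivalent

yes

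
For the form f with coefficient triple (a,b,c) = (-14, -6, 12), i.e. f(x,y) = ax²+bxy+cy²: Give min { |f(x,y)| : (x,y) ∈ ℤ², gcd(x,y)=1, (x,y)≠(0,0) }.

descent: ρ → (12,6,-14)  [lands on river]
river: ρ → (-14,22,4)
river: ρ → (4,26,-2)
river: ρ → (-2,26,4)
river: ρ → (4,22,-14)
river: ρ → (-14,6,12)
river: ρ → (12,18,-8)
river: ρ → (-8,14,16)
river: ρ → (16,18,-6)
river: ρ → (-6,18,16)
river: ρ → (16,14,-8)
river: ρ → (-8,18,12)
closes: descent 1, river 12
min |a| on river = 2

2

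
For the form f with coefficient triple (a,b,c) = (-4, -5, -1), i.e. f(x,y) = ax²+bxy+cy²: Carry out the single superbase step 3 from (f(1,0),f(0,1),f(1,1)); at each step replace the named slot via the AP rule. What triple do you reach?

start (-4,-1,-10) = (f(1,0),f(0,1),f(1,1))
replace slot 3: 2·((-4)+(-1)) − (-10) = 0 → (-4,-1,0)

-4,-1,0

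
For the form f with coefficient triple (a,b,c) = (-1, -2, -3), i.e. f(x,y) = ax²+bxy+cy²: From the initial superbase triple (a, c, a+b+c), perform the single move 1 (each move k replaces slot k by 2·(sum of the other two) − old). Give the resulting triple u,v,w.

start (-1,-3,-6) = (f(1,0),f(0,1),f(1,1))
replace slot 1: 2·((-3)+(-6)) − (-1) = -17 → (-17,-3,-6)

-17,-3,-6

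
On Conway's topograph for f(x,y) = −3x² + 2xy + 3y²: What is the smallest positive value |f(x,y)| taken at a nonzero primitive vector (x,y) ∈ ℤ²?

river: ρ → (3,4,-2)
river: ρ → (-2,4,3)
river: ρ → (3,2,-3)
river: ρ → (-3,4,2)
river: ρ → (2,4,-3)
river: ρ → (-3,2,3)
closes: descent 0, river 6
min |a| on river = 2

2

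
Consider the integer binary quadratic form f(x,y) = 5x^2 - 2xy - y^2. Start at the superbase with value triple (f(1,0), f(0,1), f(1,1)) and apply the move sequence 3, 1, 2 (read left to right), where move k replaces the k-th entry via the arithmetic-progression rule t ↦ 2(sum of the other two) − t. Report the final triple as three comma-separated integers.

start (5,-1,2) = (f(1,0),f(0,1),f(1,1))
replace slot 3: 2·(5+(-1)) − 2 = 6 → (5,-1,6)
replace slot 1: 2·((-1)+6) − 5 = 5 → (5,-1,6)
replace slot 2: 2·(5+6) − (-1) = 23 → (5,23,6)

5,23,6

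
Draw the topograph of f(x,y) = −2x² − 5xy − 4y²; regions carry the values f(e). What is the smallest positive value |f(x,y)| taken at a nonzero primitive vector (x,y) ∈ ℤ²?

translate: b→1 (≡5 mod 4), so (2,5,4)→(2,1,1)
flip: (2,1,1)→(1,-1,2)
translate: b→1 (≡-1 mod 2), so (1,-1,2)→(1,1,2)
reduced (well bottom): (1,1,2) with a≤c, −a<b≤a
well minimum |f| = |-1| = 1 (negative-definite)

1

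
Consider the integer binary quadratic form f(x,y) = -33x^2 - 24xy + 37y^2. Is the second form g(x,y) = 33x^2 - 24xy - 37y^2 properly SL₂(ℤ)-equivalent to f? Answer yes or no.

D₁ = 5460, D₂ = 5460
river cycle of f (length 10): (37, 24, -33), (-33, 42, 28), (28, 70, -5), (-5, 70, 28), (28, 42, -33), (-33, 24, 37), (37, 50, -20), (-20, 70, 7), (7, 70, -20), (-20, 50, 37)
river cycle of g (length 10): (-37, 24, 33), (33, 42, -28), (-28, 70, 5), (5, 70, -28), (-28, 42, 33), (33, 24, -37), (-37, 50, 20), (20, 70, -7), (-7, 70, 20), (20, 50, -37)
cycles differ ⇒ inequivalent

no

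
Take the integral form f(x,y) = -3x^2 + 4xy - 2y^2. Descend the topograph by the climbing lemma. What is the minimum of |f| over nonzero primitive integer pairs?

translate: b→2 (≡-4 mod 6), so (3,-4,2)→(3,2,1)
flip: (3,2,1)→(1,-2,3)
translate: b→0 (≡-2 mod 2), so (1,-2,3)→(1,0,2)
reduced (well bottom): (1,0,2) with a≤c, −a<b≤a
well minimum |f| = |-1| = 1 (negative-definite)

1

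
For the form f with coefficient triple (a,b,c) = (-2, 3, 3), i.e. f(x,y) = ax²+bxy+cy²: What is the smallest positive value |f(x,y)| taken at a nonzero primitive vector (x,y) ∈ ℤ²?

river: ρ → (3,3,-2)
river: ρ → (-2,5,1)
river: ρ → (1,5,-2)
river: ρ → (-2,3,3)
closes: descent 0, river 4
min |a| on river = 1

1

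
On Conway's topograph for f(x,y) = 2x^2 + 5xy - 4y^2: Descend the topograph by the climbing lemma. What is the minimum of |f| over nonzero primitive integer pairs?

river: ρ → (-4,3,3)
river: ρ → (3,3,-4)
river: ρ → (-4,5,2)
river: ρ → (2,7,-1)
river: ρ → (-1,7,2)
river: ρ → (2,5,-4)
closes: descent 0, river 6
min |a| on river = 1

1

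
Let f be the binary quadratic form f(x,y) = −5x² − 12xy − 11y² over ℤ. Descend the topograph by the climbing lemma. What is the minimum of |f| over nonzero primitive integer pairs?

translate: b→2 (≡12 mod 10), so (5,12,11)→(5,2,4)
flip: (5,2,4)→(4,-2,5)
reduced (well bottom): (4,-2,5) with a≤c, −a<b≤a
well minimum |f| = |-4| = 4 (negative-definite)

4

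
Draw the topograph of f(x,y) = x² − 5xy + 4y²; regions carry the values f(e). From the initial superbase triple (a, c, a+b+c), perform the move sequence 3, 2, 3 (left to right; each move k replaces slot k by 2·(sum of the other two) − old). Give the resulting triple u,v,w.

start (1,4,0) = (f(1,0),f(0,1),f(1,1))
replace slot 3: 2·(1+4) − 0 = 10 → (1,4,10)
replace slot 2: 2·(1+10) − 4 = 18 → (1,18,10)
replace slot 3: 2·(1+18) − 10 = 28 → (1,18,28)

1,18,28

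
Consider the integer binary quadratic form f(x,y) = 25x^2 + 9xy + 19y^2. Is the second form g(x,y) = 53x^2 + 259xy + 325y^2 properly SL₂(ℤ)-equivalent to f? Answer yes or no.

D₁ = -1819, D₂ = -1819
f: flip: (25,9,19)→(19,-9,25)
f: reduced (well bottom): (19,-9,25) with a≤c, −a<b≤a
g: translate: b→47 (≡259 mod 106), so (53,259,325)→(53,47,19)
g: flip: (53,47,19)→(19,-47,53)
g: translate: b→-9 (≡-47 mod 38), so (19,-47,53)→(19,-9,25)
g: reduced (well bottom): (19,-9,25) with a≤c, −a<b≤a
reduced forms (19, -9, 25) vs (19, -9, 25) ⇒ equivalent

yes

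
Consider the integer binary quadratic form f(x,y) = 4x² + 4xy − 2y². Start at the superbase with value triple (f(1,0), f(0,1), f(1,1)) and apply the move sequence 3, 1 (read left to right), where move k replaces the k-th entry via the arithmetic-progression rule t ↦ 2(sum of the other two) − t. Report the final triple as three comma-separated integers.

start (4,-2,6) = (f(1,0),f(0,1),f(1,1))
replace slot 3: 2·(4+(-2)) − 6 = -2 → (4,-2,-2)
replace slot 1: 2·((-2)+(-2)) − 4 = -12 → (-12,-2,-2)

-12,-2,-2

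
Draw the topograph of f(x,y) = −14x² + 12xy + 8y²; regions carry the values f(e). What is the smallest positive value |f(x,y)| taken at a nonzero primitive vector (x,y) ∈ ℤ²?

river: ρ → (8,20,-6)
river: ρ → (-6,16,14)
river: ρ → (14,12,-8)
river: ρ → (-8,20,6)
river: ρ → (6,16,-14)
river: ρ → (-14,12,8)
closes: descent 0, river 6
min |a| on river = 6

6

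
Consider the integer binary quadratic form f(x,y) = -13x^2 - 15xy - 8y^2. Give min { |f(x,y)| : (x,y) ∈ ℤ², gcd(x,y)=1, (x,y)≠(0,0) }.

translate: b→-11 (≡15 mod 26), so (13,15,8)→(13,-11,6)
flip: (13,-11,6)→(6,11,13)
translate: b→-1 (≡11 mod 12), so (6,11,13)→(6,-1,8)
reduced (well bottom): (6,-1,8) with a≤c, −a<b≤a
well minimum |f| = |-6| = 6 (negative-definite)

6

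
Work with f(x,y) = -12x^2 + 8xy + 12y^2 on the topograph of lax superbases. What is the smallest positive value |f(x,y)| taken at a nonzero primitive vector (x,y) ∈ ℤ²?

river: ρ → (12,16,-8)
river: ρ → (-8,16,12)
river: ρ → (12,8,-12)
river: ρ → (-12,16,8)
river: ρ → (8,16,-12)
river: ρ → (-12,8,12)
closes: descent 0, river 6
min |a| on river = 8

8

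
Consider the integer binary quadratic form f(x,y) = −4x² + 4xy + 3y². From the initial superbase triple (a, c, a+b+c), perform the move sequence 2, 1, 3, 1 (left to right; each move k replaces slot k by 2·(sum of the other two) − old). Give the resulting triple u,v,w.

start (-4,3,3) = (f(1,0),f(0,1),f(1,1))
replace slot 2: 2·((-4)+3) − 3 = -5 → (-4,-5,3)
replace slot 1: 2·((-5)+3) − (-4) = 0 → (0,-5,3)
replace slot 3: 2·(0+(-5)) − 3 = -13 → (0,-5,-13)
replace slot 1: 2·((-5)+(-13)) − 0 = -36 → (-36,-5,-13)

-36,-5,-13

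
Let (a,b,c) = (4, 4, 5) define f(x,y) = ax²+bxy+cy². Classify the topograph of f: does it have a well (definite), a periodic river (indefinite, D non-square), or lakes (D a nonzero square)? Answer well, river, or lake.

D = b²−4ac = 4² − 4·4·5 = -64
D < 0 ⇒ definite ⇒ every region one sign ⇒ single well

well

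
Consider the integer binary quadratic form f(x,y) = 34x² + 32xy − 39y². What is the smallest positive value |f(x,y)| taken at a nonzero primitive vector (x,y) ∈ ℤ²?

river: ρ → (-39,46,27)
river: ρ → (27,62,-23)
river: ρ → (-23,76,6)
river: ρ → (6,68,-71)
river: ρ → (-71,74,3)
river: ρ → (3,76,-46)
river: ρ → (-46,16,33)
river: ρ → (33,50,-29)
river: ρ → (-29,66,17)
river: ρ → (17,70,-21)
river: ρ → (-21,56,38)
river: ρ → (38,20,-39)
river: ρ → (-39,58,19)
river: ρ → (19,56,-42)
river: ρ → (-42,28,33)
river: ρ → (33,38,-37)
river: ρ → (-37,36,34)
river: ρ → (34,32,-39)
closes: descent 0, river 18
min |a| on river = 3

3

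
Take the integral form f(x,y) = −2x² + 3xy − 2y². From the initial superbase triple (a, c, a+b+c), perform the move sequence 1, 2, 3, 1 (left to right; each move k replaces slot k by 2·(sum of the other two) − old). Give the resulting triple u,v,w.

start (-2,-2,-1) = (f(1,0),f(0,1),f(1,1))
replace slot 1: 2·((-2)+(-1)) − (-2) = -4 → (-4,-2,-1)
replace slot 2: 2·((-4)+(-1)) − (-2) = -8 → (-4,-8,-1)
replace slot 3: 2·((-4)+(-8)) − (-1) = -23 → (-4,-8,-23)
replace slot 1: 2·((-8)+(-23)) − (-4) = -58 → (-58,-8,-23)

-58,-8,-23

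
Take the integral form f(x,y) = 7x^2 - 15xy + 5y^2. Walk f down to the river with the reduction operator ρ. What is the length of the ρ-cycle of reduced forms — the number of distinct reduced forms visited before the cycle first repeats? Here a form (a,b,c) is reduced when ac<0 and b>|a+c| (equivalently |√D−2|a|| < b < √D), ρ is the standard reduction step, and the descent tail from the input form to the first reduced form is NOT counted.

D = 85, ⌊√D⌋ = 9
descent: ρ → (5,5,-3)  [lands on river]
river: ρ → (-3,7,3)
river: ρ → (3,5,-5)
river: ρ → (-5,5,3)
river: ρ → (3,7,-3)
river: ρ → (-3,5,5)
ρ-cycle length = 6 (tail of 1 descent step not counted)

6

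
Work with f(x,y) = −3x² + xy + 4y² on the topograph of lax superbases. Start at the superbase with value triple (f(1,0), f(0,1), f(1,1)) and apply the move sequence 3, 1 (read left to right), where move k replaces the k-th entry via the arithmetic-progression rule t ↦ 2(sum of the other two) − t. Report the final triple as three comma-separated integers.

start (-3,4,2) = (f(1,0),f(0,1),f(1,1))
replace slot 3: 2·((-3)+4) − 2 = 0 → (-3,4,0)
replace slot 1: 2·(4+0) − (-3) = 11 → (11,4,0)

11,4,0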